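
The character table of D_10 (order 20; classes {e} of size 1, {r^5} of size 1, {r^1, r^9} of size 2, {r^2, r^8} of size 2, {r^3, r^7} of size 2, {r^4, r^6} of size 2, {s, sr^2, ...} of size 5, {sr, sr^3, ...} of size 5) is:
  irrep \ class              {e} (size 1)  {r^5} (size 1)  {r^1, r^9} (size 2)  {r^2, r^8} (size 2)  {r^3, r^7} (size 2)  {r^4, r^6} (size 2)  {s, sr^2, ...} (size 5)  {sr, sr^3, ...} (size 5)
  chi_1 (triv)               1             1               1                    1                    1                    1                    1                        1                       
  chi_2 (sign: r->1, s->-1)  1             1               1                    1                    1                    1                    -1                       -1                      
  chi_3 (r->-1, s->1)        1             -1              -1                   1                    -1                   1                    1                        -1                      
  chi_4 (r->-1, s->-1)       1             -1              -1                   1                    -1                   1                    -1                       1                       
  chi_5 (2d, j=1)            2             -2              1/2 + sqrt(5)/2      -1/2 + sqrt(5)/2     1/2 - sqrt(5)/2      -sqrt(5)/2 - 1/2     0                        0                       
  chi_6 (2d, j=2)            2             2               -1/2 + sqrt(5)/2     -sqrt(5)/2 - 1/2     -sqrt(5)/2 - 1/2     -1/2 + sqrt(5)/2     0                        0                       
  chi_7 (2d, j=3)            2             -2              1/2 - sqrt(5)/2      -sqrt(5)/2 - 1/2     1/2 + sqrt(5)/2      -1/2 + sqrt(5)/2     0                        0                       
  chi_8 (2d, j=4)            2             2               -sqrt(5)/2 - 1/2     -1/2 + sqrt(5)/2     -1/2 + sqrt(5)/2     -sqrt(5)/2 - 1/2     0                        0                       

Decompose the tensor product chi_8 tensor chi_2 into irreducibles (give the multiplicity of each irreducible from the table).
chi_8 tensor chi_2 = chi_8 (all other irreducibles have multiplicity 0).

Derivation: The character of a tensor product is the pointwise product (chi_8 * chi_2)(C) = chi_8(C) * chi_2(C):
  {e}: (2)*(1), {r^5}: (2)*(1), {r^1, r^9}: (-sqrt(5)/2 - 1/2)*(1), {r^2, r^8}: (-1/2 + sqrt(5)/2)*(1), {r^3, r^7}: (-1/2 + sqrt(5)/2)*(1), {r^4, r^6}: (-sqrt(5)/2 - 1/2)*(1), {s, sr^2, ...}: (0)*(-1), {sr, sr^3, ...}: (0)*(-1)
so (chi_8 * chi_2) takes values
  {e} -> 2, {r^5} -> 2, {r^1, r^9} -> -sqrt(5)/2 - 1/2, {r^2, r^8} -> -1/2 + sqrt(5)/2, {r^3, r^7} -> -1/2 + sqrt(5)/2, {r^4, r^6} -> -sqrt(5)/2 - 1/2, {s, sr^2, ...} -> 0, {sr, sr^3, ...} -> 0.
Now take the inner product of this character with each irreducible chi from the table, <chi_8*chi_2, chi> = (1/20) sum_C |C| (chi_8*chi_2)(C) conj(chi(C)):
  <chi_8*chi_2, chi_1> = (1/20)[1*(2)*conj(1) + 1*(2)*conj(1) + 2*(-sqrt(5)/2 - 1/2)*conj(1) + 2*(-1/2 + sqrt(5)/2)*conj(1) + 2*(-1/2 + sqrt(5)/2)*conj(1) + 2*(-sqrt(5)/2 - 1/2)*conj(1) + 5*(0)*conj(1) + 5*(0)*conj(1)]
      = (1/20)[(2) + (2) + (-sqrt(5) - 1) + (-1 + sqrt(5)) + (-1 + sqrt(5)) + (-sqrt(5) - 1) + (0) + (0)] = 0/20 = 0
  <chi_8*chi_2, chi_2> = (1/20)[1*(2)*conj(1) + 1*(2)*conj(1) + 2*(-sqrt(5)/2 - 1/2)*conj(1) + 2*(-1/2 + sqrt(5)/2)*conj(1) + 2*(-1/2 + sqrt(5)/2)*conj(1) + 2*(-sqrt(5)/2 - 1/2)*conj(1) + 5*(0)*conj(-1) + 5*(0)*conj(-1)]
      = (1/20)[(2) + (2) + (-sqrt(5) - 1) + (-1 + sqrt(5)) + (-1 + sqrt(5)) + (-sqrt(5) - 1) + (0) + (0)] = 0/20 = 0
  <chi_8*chi_2, chi_3> = (1/20)[1*(2)*conj(1) + 1*(2)*conj(-1) + 2*(-sqrt(5)/2 - 1/2)*conj(-1) + 2*(-1/2 + sqrt(5)/2)*conj(1) + 2*(-1/2 + sqrt(5)/2)*conj(-1) + 2*(-sqrt(5)/2 - 1/2)*conj(1) + 5*(0)*conj(1) + 5*(0)*conj(-1)]
      = (1/20)[(2) + (-2) + (1 + sqrt(5)) + (-1 + sqrt(5)) + (1 - sqrt(5)) + (-sqrt(5) - 1) + (0) + (0)] = 0/20 = 0
  <chi_8*chi_2, chi_4> = (1/20)[1*(2)*conj(1) + 1*(2)*conj(-1) + 2*(-sqrt(5)/2 - 1/2)*conj(-1) + 2*(-1/2 + sqrt(5)/2)*conj(1) + 2*(-1/2 + sqrt(5)/2)*conj(-1) + 2*(-sqrt(5)/2 - 1/2)*conj(1) + 5*(0)*conj(-1) + 5*(0)*conj(1)]
      = (1/20)[(2) + (-2) + (1 + sqrt(5)) + (-1 + sqrt(5)) + (1 - sqrt(5)) + (-sqrt(5) - 1) + (0) + (0)] = 0/20 = 0
  <chi_8*chi_2, chi_5> = (1/20)[1*(2)*conj(2) + 1*(2)*conj(-2) + 2*(-sqrt(5)/2 - 1/2)*conj(1/2 + sqrt(5)/2) + 2*(-1/2 + sqrt(5)/2)*conj(-1/2 + sqrt(5)/2) + 2*(-1/2 + sqrt(5)/2)*conj(1/2 - sqrt(5)/2) + 2*(-sqrt(5)/2 - 1/2)*conj(-sqrt(5)/2 - 1/2) + 5*(0)*conj(0) + 5*(0)*conj(0)]
      = (1/20)[(4) + (-4) + (-3 - sqrt(5)) + (3 - sqrt(5)) + (-3 + sqrt(5)) + (sqrt(5) + 3) + (0) + (0)] = 0/20 = 0
  <chi_8*chi_2, chi_6> = (1/20)[1*(2)*conj(2) + 1*(2)*conj(2) + 2*(-sqrt(5)/2 - 1/2)*conj(-1/2 + sqrt(5)/2) + 2*(-1/2 + sqrt(5)/2)*conj(-sqrt(5)/2 - 1/2) + 2*(-1/2 + sqrt(5)/2)*conj(-sqrt(5)/2 - 1/2) + 2*(-sqrt(5)/2 - 1/2)*conj(-1/2 + sqrt(5)/2) + 5*(0)*conj(0) + 5*(0)*conj(0)]
      = (1/20)[(4) + (4) + (-2) + (-2) + (-2) + (-2) + (0) + (0)] = 0/20 = 0
  <chi_8*chi_2, chi_7> = (1/20)[1*(2)*conj(2) + 1*(2)*conj(-2) + 2*(-sqrt(5)/2 - 1/2)*conj(1/2 - sqrt(5)/2) + 2*(-1/2 + sqrt(5)/2)*conj(-sqrt(5)/2 - 1/2) + 2*(-1/2 + sqrt(5)/2)*conj(1/2 + sqrt(5)/2) + 2*(-sqrt(5)/2 - 1/2)*conj(-1/2 + sqrt(5)/2) + 5*(0)*conj(0) + 5*(0)*conj(0)]
      = (1/20)[(4) + (-4) + (2) + (-2) + (2) + (-2) + (0) + (0)] = 0/20 = 0
  <chi_8*chi_2, chi_8> = (1/20)[1*(2)*conj(2) + 1*(2)*conj(2) + 2*(-sqrt(5)/2 - 1/2)*conj(-sqrt(5)/2 - 1/2) + 2*(-1/2 + sqrt(5)/2)*conj(-1/2 + sqrt(5)/2) + 2*(-1/2 + sqrt(5)/2)*conj(-1/2 + sqrt(5)/2) + 2*(-sqrt(5)/2 - 1/2)*conj(-sqrt(5)/2 - 1/2) + 5*(0)*conj(0) + 5*(0)*conj(0)]
      = (1/20)[(4) + (4) + (sqrt(5) + 3) + (3 - sqrt(5)) + (3 - sqrt(5)) + (sqrt(5) + 3) + (0) + (0)] = 20/20 = 1
Hence the multiplicities are chi_8: 1. Dimension check: dim(chi_8)*dim(chi_2) = 2*1 = 2 and sum (mult * dim) = 1*2 = 2.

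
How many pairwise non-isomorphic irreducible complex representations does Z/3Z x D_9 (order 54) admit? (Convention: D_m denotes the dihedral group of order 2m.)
18

Solution. The number of irreducible complex representations of a finite group equals its number of conjugacy classes. For a direct product, #classes(G x H) = #classes(G) * #classes(H). Z/3Z has 3 classes (abelian), D_9 has 6 classes, so 3 * 6 = 18, so Z/3Z x D_9 (order 54) has exactly 18 irreducible complex representations.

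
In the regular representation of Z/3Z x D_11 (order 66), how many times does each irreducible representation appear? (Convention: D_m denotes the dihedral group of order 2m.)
Each irreducible V_i of dimension d_i appears with multiplicity d_i, i.e. rho_reg = (direct sum over all irreducibles V_i) d_i V_i. The irreducible dimensions for Z/3Z x D_11 are 1, 1, 1, 1, 1, 1, 2, 2, 2, 2, 2, 2, 2, 2, 2, 2, 2, 2, 2, 2, 2: 6 irreducibles of dimension 1, each with multiplicity 1; 15 irreducibles of dimension 2, each with multiplicity 2. Total dimension 6*1*1 + 15*2*2 = 66 = |G|.

General theorem: in the regular representation of a finite group G, each irreducible appears with multiplicity equal to its dimension. Check: dim(rho_reg) = sum d_i^2 = 1 + 1 + 1 + 1 + 1 + 1 + 4 + 4 + 4 + 4 + 4 + 4 + 4 + 4 + 4 + 4 + 4 + 4 + 4 + 4 + 4 = 66 = |G|.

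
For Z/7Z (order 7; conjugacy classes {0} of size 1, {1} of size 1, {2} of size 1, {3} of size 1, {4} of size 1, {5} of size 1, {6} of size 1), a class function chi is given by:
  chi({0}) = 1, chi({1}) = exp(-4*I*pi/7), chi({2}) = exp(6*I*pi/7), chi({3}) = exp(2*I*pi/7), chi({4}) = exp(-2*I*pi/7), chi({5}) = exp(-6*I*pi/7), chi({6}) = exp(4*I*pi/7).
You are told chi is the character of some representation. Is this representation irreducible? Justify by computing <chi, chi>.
Irreducible: <chi, chi> = 1.

Reasoning: <chi, chi> = (1/|G|) sum_C |C| * |chi(C)|^2 = (1/7)[1*|1|^2 + 1*|exp(-4*I*pi/7)|^2 + 1*|exp(6*I*pi/7)|^2 + 1*|exp(2*I*pi/7)|^2 + 1*|exp(-2*I*pi/7)|^2 + 1*|exp(-6*I*pi/7)|^2 + 1*|exp(4*I*pi/7)|^2]
  = (1/7)[(1) + (1) + (1) + (1) + (1) + (1) + (1)] = 7/7 = 1.
(Exp terms are combined using exp(i*s)*conj(exp(i*t)) = exp(i*(s-t)), and sums of them are collapsed using the identity that for every m > 1 the m distinct m-th roots of unity sum to 0, e.g. 1 + exp(2*I*pi/3) + exp(-2*I*pi/3) = 0.)
A character is irreducible iff <chi, chi> = 1, so this representation is irreducible.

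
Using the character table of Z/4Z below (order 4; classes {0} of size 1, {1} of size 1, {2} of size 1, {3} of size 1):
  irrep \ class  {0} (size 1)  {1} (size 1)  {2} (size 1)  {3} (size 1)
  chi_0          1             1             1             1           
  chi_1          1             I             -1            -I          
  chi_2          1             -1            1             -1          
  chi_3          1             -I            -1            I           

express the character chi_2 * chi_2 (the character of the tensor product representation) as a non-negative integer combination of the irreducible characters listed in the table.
chi_2 tensor chi_2 = chi_0 (all other irreducibles have multiplicity 0).

Working: The character of a tensor product is the pointwise product (chi_2 * chi_2)(C) = chi_2(C) * chi_2(C):
  {0}: (1)*(1), {1}: (-1)*(-1), {2}: (1)*(1), {3}: (-1)*(-1)
so (chi_2 * chi_2) takes values
  {0} -> 1, {1} -> 1, {2} -> 1, {3} -> 1.
Now take the inner product of this character with each irreducible chi from the table, <chi_2*chi_2, chi> = (1/4) sum_C |C| (chi_2*chi_2)(C) conj(chi(C)):
  <chi_2*chi_2, chi_0> = (1/4)[1*(1)*conj(1) + 1*(1)*conj(1) + 1*(1)*conj(1) + 1*(1)*conj(1)]
      = (1/4)[(1) + (1) + (1) + (1)] = 4/4 = 1
  <chi_2*chi_2, chi_1> = (1/4)[1*(1)*conj(1) + 1*(1)*conj(I) + 1*(1)*conj(-1) + 1*(1)*conj(-I)]
      = (1/4)[(1) + (-I) + (-1) + (I)] = 0/4 = 0
  <chi_2*chi_2, chi_2> = (1/4)[1*(1)*conj(1) + 1*(1)*conj(-1) + 1*(1)*conj(1) + 1*(1)*conj(-1)]
      = (1/4)[(1) + (-1) + (1) + (-1)] = 0/4 = 0
  <chi_2*chi_2, chi_3> = (1/4)[1*(1)*conj(1) + 1*(1)*conj(-I) + 1*(1)*conj(-1) + 1*(1)*conj(I)]
      = (1/4)[(1) + (I) + (-1) + (-I)] = 0/4 = 0
(Exp terms are combined using exp(i*s)*conj(exp(i*t)) = exp(i*(s-t)), and sums of them are collapsed using the identity that for every m > 1 the m distinct m-th roots of unity sum to 0, e.g. 1 + exp(2*I*pi/3) + exp(-2*I*pi/3) = 0.)
Hence the multiplicities are chi_0: 1. Dimension check: dim(chi_2)*dim(chi_2) = 1*1 = 1 and sum (mult * dim) = 1*1 = 1.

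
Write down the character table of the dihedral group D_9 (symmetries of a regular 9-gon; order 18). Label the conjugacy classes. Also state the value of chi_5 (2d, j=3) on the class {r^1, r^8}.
Conjugacy classes: {e} of size 1, {r^1, r^8} of size 2, {r^2, r^7} of size 2, {r^3, r^6} of size 2, {r^4, r^5} of size 2, {s, sr, ..., sr^8} of size 9.
Character table:
  irrep \ class              {e} (size 1)  {r^1, r^8} (size 2)  {r^2, r^7} (size 2)  {r^3, r^6} (size 2)  {r^4, r^5} (size 2)  {s, sr, ..., sr^8} (size 9)
  chi_1 (triv)               1             1                    1                    1                    1                    1                          
  chi_2 (sign: r->1, s->-1)  1             1                    1                    1                    1                    -1                         
  chi_3 (2d, j=1)            2             2*cos(2*pi/9)        2*cos(4*pi/9)        -1                   -2*cos(pi/9)         0                          
  chi_4 (2d, j=2)            2             2*cos(4*pi/9)        -2*cos(pi/9)         -1                   2*cos(2*pi/9)        0                          
  chi_5 (2d, j=3)            2             -1                   -1                   2                    -1                   0                          
  chi_6 (2d, j=4)            2             -2*cos(pi/9)         2*cos(2*pi/9)        -1                   2*cos(4*pi/9)        0                          

Spot check: chi_5 (2d, j=3) on {r^1, r^8} = -1.

Justification: D_9 has order 2*9 = 18 with 6 conjugacy classes, hence 6 irreducibles. Sum of squared dims 1 + 1 + 4 + 4 + 4 + 4 = 18 = |G|. Linear characters come from the abelianisation; the 2-dimensional irreps have character r^k -> 2*cos(2*pi*j*k/9), reflections -> 0.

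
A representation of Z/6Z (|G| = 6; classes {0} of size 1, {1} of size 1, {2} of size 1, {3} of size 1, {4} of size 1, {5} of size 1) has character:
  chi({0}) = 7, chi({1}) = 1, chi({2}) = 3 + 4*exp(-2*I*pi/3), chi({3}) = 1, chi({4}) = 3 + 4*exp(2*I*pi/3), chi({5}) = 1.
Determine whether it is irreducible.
Not irreducible (reducible): <chi, chi> = 13 > 1.

Proof sketch: <chi, chi> = (1/|G|) sum_C |C| * |chi(C)|^2 = (1/6)[1*|7|^2 + 1*|1|^2 + 1*|3 + 4*exp(-2*I*pi/3)|^2 + 1*|1|^2 + 1*|3 + 4*exp(2*I*pi/3)|^2 + 1*|1|^2]
  = (1/6)[(49) + (1) + (13) + (1) + (13) + (1)] = 78/6 = 13.
(Exp terms are combined using exp(i*s)*conj(exp(i*t)) = exp(i*(s-t)), and sums of them are collapsed using the identity that for every m > 1 the m distinct m-th roots of unity sum to 0, e.g. 1 + exp(2*I*pi/3) + exp(-2*I*pi/3) = 0.)
A character is irreducible iff <chi, chi> = 1, so this representation is reducible.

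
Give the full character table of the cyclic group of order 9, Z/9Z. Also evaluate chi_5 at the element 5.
Character table of Z/9Z (irreps indexed chi_0,...,chi_8 with chi_k(m) = zeta_9^(k*m), zeta_9 = exp(2*pi*i/9)):
  irrep \ class  {0} (size 1)  {1} (size 1)    {2} (size 1)    {3} (size 1)    {4} (size 1)    {5} (size 1)    {6} (size 1)    {7} (size 1)    {8} (size 1)  
  chi_0          1             1               1               1               1               1               1               1               1             
  chi_1          1             exp(2*I*pi/9)   exp(4*I*pi/9)   exp(2*I*pi/3)   exp(8*I*pi/9)   exp(-8*I*pi/9)  exp(-2*I*pi/3)  exp(-4*I*pi/9)  exp(-2*I*pi/9)
  chi_2          1             exp(4*I*pi/9)   exp(8*I*pi/9)   exp(-2*I*pi/3)  exp(-2*I*pi/9)  exp(2*I*pi/9)   exp(2*I*pi/3)   exp(-8*I*pi/9)  exp(-4*I*pi/9)
  chi_3          1             exp(2*I*pi/3)   exp(-2*I*pi/3)  1               exp(2*I*pi/3)   exp(-2*I*pi/3)  1               exp(2*I*pi/3)   exp(-2*I*pi/3)
  chi_4          1             exp(8*I*pi/9)   exp(-2*I*pi/9)  exp(2*I*pi/3)   exp(-4*I*pi/9)  exp(4*I*pi/9)   exp(-2*I*pi/3)  exp(2*I*pi/9)   exp(-8*I*pi/9)
  chi_5          1             exp(-8*I*pi/9)  exp(2*I*pi/9)   exp(-2*I*pi/3)  exp(4*I*pi/9)   exp(-4*I*pi/9)  exp(2*I*pi/3)   exp(-2*I*pi/9)  exp(8*I*pi/9) 
  chi_6          1             exp(-2*I*pi/3)  exp(2*I*pi/3)   1               exp(-2*I*pi/3)  exp(2*I*pi/3)   1               exp(-2*I*pi/3)  exp(2*I*pi/3) 
  chi_7          1             exp(-4*I*pi/9)  exp(-8*I*pi/9)  exp(2*I*pi/3)   exp(2*I*pi/9)   exp(-2*I*pi/9)  exp(-2*I*pi/3)  exp(8*I*pi/9)   exp(4*I*pi/9) 
  chi_8          1             exp(-2*I*pi/9)  exp(-4*I*pi/9)  exp(-2*I*pi/3)  exp(-8*I*pi/9)  exp(8*I*pi/9)   exp(2*I*pi/3)   exp(4*I*pi/9)   exp(2*I*pi/9) 

Spot check: chi_5(5) = zeta_9^(5*5) = zeta_9^25 = exp(-4*I*pi/9).

Justification: Z/9Z is abelian, so all 9 irreducible complex representations are 1-dimensional. They are given by chi_k(m) = zeta_9^(k*m) for k = 0,...,8. Row orthogonality: sum_m chi_k(m) conj(chi_l(m)) = 9 * [k = l].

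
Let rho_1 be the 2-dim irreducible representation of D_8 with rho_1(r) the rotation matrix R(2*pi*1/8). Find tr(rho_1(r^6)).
chi_{rho_1}(r^6) = 2*cos(2*pi*1*6/8) = 0

Working: rho_1(r^6) is rotation by angle 2*pi*1*6/8, whose trace is 2*cos(2*pi*1*6/8) = 0.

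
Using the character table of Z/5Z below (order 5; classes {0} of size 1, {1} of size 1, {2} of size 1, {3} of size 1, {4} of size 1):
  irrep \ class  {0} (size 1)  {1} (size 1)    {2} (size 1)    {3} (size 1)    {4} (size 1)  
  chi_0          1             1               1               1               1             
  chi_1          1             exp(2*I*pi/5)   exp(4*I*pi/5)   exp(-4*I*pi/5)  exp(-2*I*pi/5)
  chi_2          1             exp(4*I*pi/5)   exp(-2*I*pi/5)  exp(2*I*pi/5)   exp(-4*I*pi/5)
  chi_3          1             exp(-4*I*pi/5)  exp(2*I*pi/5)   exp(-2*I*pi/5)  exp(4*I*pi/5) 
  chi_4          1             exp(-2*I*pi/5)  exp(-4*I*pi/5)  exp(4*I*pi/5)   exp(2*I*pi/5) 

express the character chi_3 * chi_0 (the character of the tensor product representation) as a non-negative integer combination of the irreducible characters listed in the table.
chi_3 tensor chi_0 = chi_3 (all other irreducibles have multiplicity 0).

Why: The character of a tensor product is the pointwise product (chi_3 * chi_0)(C) = chi_3(C) * chi_0(C):
  {0}: (1)*(1), {1}: (exp(-4*I*pi/5))*(1), {2}: (exp(2*I*pi/5))*(1), {3}: (exp(-2*I*pi/5))*(1), {4}: (exp(4*I*pi/5))*(1)
so (chi_3 * chi_0) takes values
  {0} -> 1, {1} -> exp(-4*I*pi/5), {2} -> exp(2*I*pi/5), {3} -> exp(-2*I*pi/5), {4} -> exp(4*I*pi/5).
Now take the inner product of this character with each irreducible chi from the table, <chi_3*chi_0, chi> = (1/5) sum_C |C| (chi_3*chi_0)(C) conj(chi(C)):
  <chi_3*chi_0, chi_0> = (1/5)[1*(1)*conj(1) + 1*(exp(-4*I*pi/5))*conj(1) + 1*(exp(2*I*pi/5))*conj(1) + 1*(exp(-2*I*pi/5))*conj(1) + 1*(exp(4*I*pi/5))*conj(1)]
      = (1/5)[(1) + (exp(-4*I*pi/5)) + (exp(2*I*pi/5)) + (exp(-2*I*pi/5)) + (exp(4*I*pi/5))] = 0/5 = 0
  <chi_3*chi_0, chi_1> = (1/5)[1*(1)*conj(1) + 1*(exp(-4*I*pi/5))*conj(exp(2*I*pi/5)) + 1*(exp(2*I*pi/5))*conj(exp(4*I*pi/5)) + 1*(exp(-2*I*pi/5))*conj(exp(-4*I*pi/5)) + 1*(exp(4*I*pi/5))*conj(exp(-2*I*pi/5))]
      = (1/5)[(1) + (exp(4*I*pi/5)) + (exp(-2*I*pi/5)) + (exp(2*I*pi/5)) + (exp(-4*I*pi/5))] = 0/5 = 0
  <chi_3*chi_0, chi_2> = (1/5)[1*(1)*conj(1) + 1*(exp(-4*I*pi/5))*conj(exp(4*I*pi/5)) + 1*(exp(2*I*pi/5))*conj(exp(-2*I*pi/5)) + 1*(exp(-2*I*pi/5))*conj(exp(2*I*pi/5)) + 1*(exp(4*I*pi/5))*conj(exp(-4*I*pi/5))]
      = (1/5)[(1) + (exp(2*I*pi/5)) + (exp(4*I*pi/5)) + (exp(-4*I*pi/5)) + (exp(-2*I*pi/5))] = 0/5 = 0
  <chi_3*chi_0, chi_3> = (1/5)[1*(1)*conj(1) + 1*(exp(-4*I*pi/5))*conj(exp(-4*I*pi/5)) + 1*(exp(2*I*pi/5))*conj(exp(2*I*pi/5)) + 1*(exp(-2*I*pi/5))*conj(exp(-2*I*pi/5)) + 1*(exp(4*I*pi/5))*conj(exp(4*I*pi/5))]
      = (1/5)[(1) + (1) + (1) + (1) + (1)] = 5/5 = 1
  <chi_3*chi_0, chi_4> = (1/5)[1*(1)*conj(1) + 1*(exp(-4*I*pi/5))*conj(exp(-2*I*pi/5)) + 1*(exp(2*I*pi/5))*conj(exp(-4*I*pi/5)) + 1*(exp(-2*I*pi/5))*conj(exp(4*I*pi/5)) + 1*(exp(4*I*pi/5))*conj(exp(2*I*pi/5))]
      = (1/5)[(1) + (exp(-2*I*pi/5)) + (exp(-4*I*pi/5)) + (exp(4*I*pi/5)) + (exp(2*I*pi/5))] = 0/5 = 0
(Exp terms are combined using exp(i*s)*conj(exp(i*t)) = exp(i*(s-t)), and sums of them are collapsed using the identity that for every m > 1 the m distinct m-th roots of unity sum to 0, e.g. 1 + exp(2*I*pi/3) + exp(-2*I*pi/3) = 0.)
Hence the multiplicities are chi_3: 1. Dimension check: dim(chi_3)*dim(chi_0) = 1*1 = 1 and sum (mult * dim) = 1*1 = 1.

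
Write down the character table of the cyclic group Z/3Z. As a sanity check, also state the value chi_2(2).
Character table of Z/3Z (irreps indexed chi_0,...,chi_2 with chi_k(m) = zeta_3^(k*m), zeta_3 = exp(2*pi*i/3)):
  irrep \ class  {0} (size 1)  {1} (size 1)    {2} (size 1)  
  chi_0          1             1               1             
  chi_1          1             exp(2*I*pi/3)   exp(-2*I*pi/3)
  chi_2          1             exp(-2*I*pi/3)  exp(2*I*pi/3) 

Spot check: chi_2(2) = zeta_3^(2*2) = zeta_3^4 = exp(2*I*pi/3).

Working: Z/3Z is abelian, so all 3 irreducible complex representations are 1-dimensional. They are given by chi_k(m) = zeta_3^(k*m) for k = 0,...,2. Row orthogonality: sum_m chi_k(m) conj(chi_l(m)) = 3 * [k = l].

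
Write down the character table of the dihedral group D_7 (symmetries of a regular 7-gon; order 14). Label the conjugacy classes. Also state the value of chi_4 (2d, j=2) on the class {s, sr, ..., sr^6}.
Conjugacy classes: {e} of size 1, {r^1, r^6} of size 2, {r^2, r^5} of size 2, {r^3, r^4} of size 2, {s, sr, ..., sr^6} of size 7.
Character table:
  irrep \ class              {e} (size 1)  {r^1, r^6} (size 2)  {r^2, r^5} (size 2)  {r^3, r^4} (size 2)  {s, sr, ..., sr^6} (size 7)
  chi_1 (triv)               1             1                    1                    1                    1                          
  chi_2 (sign: r->1, s->-1)  1             1                    1                    1                    -1                         
  chi_3 (2d, j=1)            2             2*cos(2*pi/7)        -2*cos(3*pi/7)       -2*cos(pi/7)         0                          
  chi_4 (2d, j=2)            2             -2*cos(3*pi/7)       -2*cos(pi/7)         2*cos(2*pi/7)        0                          
  chi_5 (2d, j=3)            2             -2*cos(pi/7)         2*cos(2*pi/7)        -2*cos(3*pi/7)       0                          

Spot check: chi_4 (2d, j=2) on {s, sr, ..., sr^6} = 0.

Why: D_7 has order 2*7 = 14 with 5 conjugacy classes, hence 5 irreducibles. Sum of squared dims 1 + 1 + 4 + 4 + 4 = 14 = |G|. Linear characters come from the abelianisation; the 2-dimensional irreps have character r^k -> 2*cos(2*pi*j*k/7), reflections -> 0.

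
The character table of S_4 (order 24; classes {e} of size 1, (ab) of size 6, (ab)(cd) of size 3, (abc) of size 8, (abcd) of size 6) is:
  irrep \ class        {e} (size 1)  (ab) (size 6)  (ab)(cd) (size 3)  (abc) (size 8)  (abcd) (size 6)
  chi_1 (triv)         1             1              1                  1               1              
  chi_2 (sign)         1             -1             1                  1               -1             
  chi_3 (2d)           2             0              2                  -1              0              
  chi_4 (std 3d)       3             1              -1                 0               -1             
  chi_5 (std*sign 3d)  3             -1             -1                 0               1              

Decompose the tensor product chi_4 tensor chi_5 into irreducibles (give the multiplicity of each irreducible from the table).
chi_4 tensor chi_5 = chi_2 + chi_3 + chi_4 + chi_5 (all other irreducibles have multiplicity 0).

The character of a tensor product is the pointwise product (chi_4 * chi_5)(C) = chi_4(C) * chi_5(C):
  {e}: (3)*(3), (ab): (1)*(-1), (ab)(cd): (-1)*(-1), (abc): (0)*(0), (abcd): (-1)*(1)
so (chi_4 * chi_5) takes values
  {e} -> 9, (ab) -> -1, (ab)(cd) -> 1, (abc) -> 0, (abcd) -> -1.
Now take the inner product of this character with each irreducible chi from the table, <chi_4*chi_5, chi> = (1/24) sum_C |C| (chi_4*chi_5)(C) conj(chi(C)):
  <chi_4*chi_5, chi_1> = (1/24)[1*(9)*conj(1) + 6*(-1)*conj(1) + 3*(1)*conj(1) + 8*(0)*conj(1) + 6*(-1)*conj(1)]
      = (1/24)[(9) + (-6) + (3) + (0) + (-6)] = 0/24 = 0
  <chi_4*chi_5, chi_2> = (1/24)[1*(9)*conj(1) + 6*(-1)*conj(-1) + 3*(1)*conj(1) + 8*(0)*conj(1) + 6*(-1)*conj(-1)]
      = (1/24)[(9) + (6) + (3) + (0) + (6)] = 24/24 = 1
  <chi_4*chi_5, chi_3> = (1/24)[1*(9)*conj(2) + 6*(-1)*conj(0) + 3*(1)*conj(2) + 8*(0)*conj(-1) + 6*(-1)*conj(0)]
      = (1/24)[(18) + (0) + (6) + (0) + (0)] = 24/24 = 1
  <chi_4*chi_5, chi_4> = (1/24)[1*(9)*conj(3) + 6*(-1)*conj(1) + 3*(1)*conj(-1) + 8*(0)*conj(0) + 6*(-1)*conj(-1)]
      = (1/24)[(27) + (-6) + (-3) + (0) + (6)] = 24/24 = 1
  <chi_4*chi_5, chi_5> = (1/24)[1*(9)*conj(3) + 6*(-1)*conj(-1) + 3*(1)*conj(-1) + 8*(0)*conj(0) + 6*(-1)*conj(1)]
      = (1/24)[(27) + (6) + (-3) + (0) + (-6)] = 24/24 = 1
Hence the multiplicities are chi_2: 1, chi_3: 1, chi_4: 1, chi_5: 1. Dimension check: dim(chi_4)*dim(chi_5) = 3*3 = 9 and sum (mult * dim) = 1*1 + 1*2 + 1*3 + 1*3 = 9.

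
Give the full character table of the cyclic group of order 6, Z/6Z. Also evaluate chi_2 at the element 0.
Character table of Z/6Z (irreps indexed chi_0,...,chi_5 with chi_k(m) = zeta_6^(k*m), zeta_6 = exp(2*pi*i/6)):
  irrep \ class  {0} (size 1)  {1} (size 1)    {2} (size 1)    {3} (size 1)  {4} (size 1)    {5} (size 1)  
  chi_0          1             1               1               1             1               1             
  chi_1          1             exp(I*pi/3)     exp(2*I*pi/3)   -1            exp(-2*I*pi/3)  exp(-I*pi/3)  
  chi_2          1             exp(2*I*pi/3)   exp(-2*I*pi/3)  1             exp(2*I*pi/3)   exp(-2*I*pi/3)
  chi_3          1             -1              1               -1            1               -1            
  chi_4          1             exp(-2*I*pi/3)  exp(2*I*pi/3)   1             exp(-2*I*pi/3)  exp(2*I*pi/3) 
  chi_5          1             exp(-I*pi/3)    exp(-2*I*pi/3)  -1            exp(2*I*pi/3)   exp(I*pi/3)   

Spot check: chi_2(0) = zeta_6^(2*0) = zeta_6^0 = 1.

Justification: Z/6Z is abelian, so all 6 irreducible complex representations are 1-dimensional. They are given by chi_k(m) = zeta_6^(k*m) for k = 0,...,5. Row orthogonality: sum_m chi_k(m) conj(chi_l(m)) = 6 * [k = l].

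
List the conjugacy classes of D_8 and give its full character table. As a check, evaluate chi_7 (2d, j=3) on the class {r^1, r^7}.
Conjugacy classes: {e} of size 1, {r^4} of size 1, {r^1, r^7} of size 2, {r^2, r^6} of size 2, {r^3, r^5} of size 2, {s, sr^2, ...} of size 4, {sr, sr^3, ...} of size 4.
Character table:
  irrep \ class              {e} (size 1)  {r^4} (size 1)  {r^1, r^7} (size 2)  {r^2, r^6} (size 2)  {r^3, r^5} (size 2)  {s, sr^2, ...} (size 4)  {sr, sr^3, ...} (size 4)
  chi_1 (triv)               1             1               1                    1                    1                    1                        1                       
  chi_2 (sign: r->1, s->-1)  1             1               1                    1                    1                    -1                       -1                      
  chi_3 (r->-1, s->1)        1             1               -1                   1                    -1                   1                        -1                      
  chi_4 (r->-1, s->-1)       1             1               -1                   1                    -1                   -1                       1                       
  chi_5 (2d, j=1)            2             -2              sqrt(2)              0                    -sqrt(2)             0                        0                       
  chi_6 (2d, j=2)            2             2               0                    -2                   0                    0                        0                       
  chi_7 (2d, j=3)            2             -2              -sqrt(2)             0                    sqrt(2)              0                        0                       

Spot check: chi_7 (2d, j=3) on {r^1, r^7} = -sqrt(2).

Reasoning: D_8 has order 2*8 = 16 with 7 conjugacy classes, hence 7 irreducibles. Sum of squared dims 1 + 1 + 1 + 1 + 4 + 4 + 4 = 16 = |G|. Linear characters come from the abelianisation; the 2-dimensional irreps have character r^k -> 2*cos(2*pi*j*k/8), reflections -> 0.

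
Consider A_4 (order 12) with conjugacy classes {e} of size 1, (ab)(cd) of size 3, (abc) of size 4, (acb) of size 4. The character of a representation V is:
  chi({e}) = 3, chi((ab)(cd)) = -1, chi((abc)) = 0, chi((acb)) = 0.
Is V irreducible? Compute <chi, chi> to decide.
Irreducible: <chi, chi> = 1.

Reasoning: <chi, chi> = (1/|G|) sum_C |C| * |chi(C)|^2 = (1/12)[1*|3|^2 + 3*|-1|^2 + 4*|0|^2 + 4*|0|^2]
  = (1/12)[(9) + (3) + (0) + (0)] = 12/12 = 1.
(Exp terms are combined using exp(i*s)*conj(exp(i*t)) = exp(i*(s-t)), and sums of them are collapsed using the identity that for every m > 1 the m distinct m-th roots of unity sum to 0, e.g. 1 + exp(2*I*pi/3) + exp(-2*I*pi/3) = 0.)
A character is irreducible iff <chi, chi> = 1, so this representation is irreducible.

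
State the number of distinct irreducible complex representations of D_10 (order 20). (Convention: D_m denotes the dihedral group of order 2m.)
8

Proof sketch: The number of irreducible complex representations of a finite group equals its number of conjugacy classes. D_10 has 8 conjugacy classes (n/2 + 3 for n even), so D_10 (order 20) has exactly 8 irreducible complex representations.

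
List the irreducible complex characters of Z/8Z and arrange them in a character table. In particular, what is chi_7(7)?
Character table of Z/8Z (irreps indexed chi_0,...,chi_7 with chi_k(m) = zeta_8^(k*m), zeta_8 = exp(2*pi*i/8)):
  irrep \ class  {0} (size 1)  {1} (size 1)    {2} (size 1)  {3} (size 1)    {4} (size 1)  {5} (size 1)    {6} (size 1)  {7} (size 1)  
  chi_0          1             1               1             1               1             1               1             1             
  chi_1          1             exp(I*pi/4)     I             exp(3*I*pi/4)   -1            exp(-3*I*pi/4)  -I            exp(-I*pi/4)  
  chi_2          1             I               -1            -I              1             I               -1            -I            
  chi_3          1             exp(3*I*pi/4)   -I            exp(I*pi/4)     -1            exp(-I*pi/4)    I             exp(-3*I*pi/4)
  chi_4          1             -1              1             -1              1             -1              1             -1            
  chi_5          1             exp(-3*I*pi/4)  I             exp(-I*pi/4)    -1            exp(I*pi/4)     -I            exp(3*I*pi/4) 
  chi_6          1             -I              -1            I               1             -I              -1            I             
  chi_7          1             exp(-I*pi/4)    -I            exp(-3*I*pi/4)  -1            exp(3*I*pi/4)   I             exp(I*pi/4)   

Spot check: chi_7(7) = zeta_8^(7*7) = zeta_8^49 = exp(I*pi/4).

Details: Z/8Z is abelian, so all 8 irreducible complex representations are 1-dimensional. They are given by chi_k(m) = zeta_8^(k*m) for k = 0,...,7. Row orthogonality: sum_m chi_k(m) conj(chi_l(m)) = 8 * [k = l].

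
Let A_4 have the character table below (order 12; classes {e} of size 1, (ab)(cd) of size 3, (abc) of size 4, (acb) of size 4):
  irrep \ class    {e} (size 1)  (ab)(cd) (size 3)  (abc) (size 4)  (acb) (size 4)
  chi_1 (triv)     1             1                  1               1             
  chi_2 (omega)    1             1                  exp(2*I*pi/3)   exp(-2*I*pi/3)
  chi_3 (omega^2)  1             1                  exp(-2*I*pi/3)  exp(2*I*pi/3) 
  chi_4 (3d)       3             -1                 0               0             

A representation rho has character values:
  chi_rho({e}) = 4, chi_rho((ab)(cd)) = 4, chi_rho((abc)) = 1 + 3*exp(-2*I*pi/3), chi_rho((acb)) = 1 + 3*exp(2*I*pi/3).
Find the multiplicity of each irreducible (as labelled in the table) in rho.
Multiplicities: chi_1: 1, chi_2: 0, chi_3: 3, chi_4: 0.

Justification: Use <chi_rho, chi> = (1/|G|) sum_C |C| * chi_rho(C) * conj(chi(C)) with |G| = 12 for each irreducible chi in the table:
  <chi_rho, chi_1> = (1/12)[1*(4)*conj(1) + 3*(4)*conj(1) + 4*(1 + 3*exp(-2*I*pi/3))*conj(1) + 4*(1 + 3*exp(2*I*pi/3))*conj(1)]
      = (1/12)[(4) + (12) + (4 + 12*exp(-2*I*pi/3)) + (4 + 12*exp(2*I*pi/3))] = 12/12 = 1
  <chi_rho, chi_2> = (1/12)[1*(4)*conj(1) + 3*(4)*conj(1) + 4*(1 + 3*exp(-2*I*pi/3))*conj(exp(2*I*pi/3)) + 4*(1 + 3*exp(2*I*pi/3))*conj(exp(-2*I*pi/3))]
      = (1/12)[(4) + (12) + (4*exp(-2*I*pi/3) + 12*exp(2*I*pi/3)) + (12*exp(-2*I*pi/3) + 4*exp(2*I*pi/3))] = 0/12 = 0
  <chi_rho, chi_3> = (1/12)[1*(4)*conj(1) + 3*(4)*conj(1) + 4*(1 + 3*exp(-2*I*pi/3))*conj(exp(-2*I*pi/3)) + 4*(1 + 3*exp(2*I*pi/3))*conj(exp(2*I*pi/3))]
      = (1/12)[(4) + (12) + (12 + 4*exp(2*I*pi/3)) + (12 + 4*exp(-2*I*pi/3))] = 36/12 = 3
  <chi_rho, chi_4> = (1/12)[1*(4)*conj(3) + 3*(4)*conj(-1) + 4*(1 + 3*exp(-2*I*pi/3))*conj(0) + 4*(1 + 3*exp(2*I*pi/3))*conj(0)]
      = (1/12)[(12) + (-12) + (0) + (0)] = 0/12 = 0
(Exp terms are combined using exp(i*s)*conj(exp(i*t)) = exp(i*(s-t)), and sums of them are collapsed using the identity that for every m > 1 the m distinct m-th roots of unity sum to 0, e.g. 1 + exp(2*I*pi/3) + exp(-2*I*pi/3) = 0.)
Dimension check: dim(rho) = sum (mult * dim) = 1*1 + 0*1 + 3*1 + 0*3 = 4 = chi_rho(e) = 4.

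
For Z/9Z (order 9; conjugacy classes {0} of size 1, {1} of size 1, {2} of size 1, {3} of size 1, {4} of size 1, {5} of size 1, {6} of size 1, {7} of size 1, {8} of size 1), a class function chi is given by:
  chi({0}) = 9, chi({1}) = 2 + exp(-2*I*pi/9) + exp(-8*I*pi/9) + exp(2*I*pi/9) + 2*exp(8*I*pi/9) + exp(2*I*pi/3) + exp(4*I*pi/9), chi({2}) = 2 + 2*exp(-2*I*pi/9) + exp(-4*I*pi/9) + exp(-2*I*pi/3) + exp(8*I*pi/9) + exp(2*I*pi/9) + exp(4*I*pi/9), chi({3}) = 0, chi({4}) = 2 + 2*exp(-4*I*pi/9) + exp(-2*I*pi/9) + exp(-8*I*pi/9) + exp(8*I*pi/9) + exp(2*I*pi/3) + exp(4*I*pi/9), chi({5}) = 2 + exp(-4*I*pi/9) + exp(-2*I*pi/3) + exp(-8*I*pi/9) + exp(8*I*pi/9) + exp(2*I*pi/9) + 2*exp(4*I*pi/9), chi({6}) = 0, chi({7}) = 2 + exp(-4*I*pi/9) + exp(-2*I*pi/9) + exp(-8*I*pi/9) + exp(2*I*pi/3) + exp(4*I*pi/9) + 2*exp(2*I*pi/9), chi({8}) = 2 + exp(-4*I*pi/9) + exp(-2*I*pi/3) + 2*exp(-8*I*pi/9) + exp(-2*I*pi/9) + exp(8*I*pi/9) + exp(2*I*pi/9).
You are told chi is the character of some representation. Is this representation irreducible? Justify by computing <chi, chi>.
Not irreducible (reducible): <chi, chi> = 13 > 1.

Details: <chi, chi> = (1/|G|) sum_C |C| * |chi(C)|^2 = (1/9)[1*|9|^2 + 1*|2 + exp(-2*I*pi/9) + exp(-8*I*pi/9) + exp(2*I*pi/9) + 2*exp(8*I*pi/9) + exp(2*I*pi/3) + exp(4*I*pi/9)|^2 + 1*|2 + 2*exp(-2*I*pi/9) + exp(-4*I*pi/9) + exp(-2*I*pi/3) + exp(8*I*pi/9) + exp(2*I*pi/9) + exp(4*I*pi/9)|^2 + 1*|0|^2 + 1*|2 + 2*exp(-4*I*pi/9) + exp(-2*I*pi/9) + exp(-8*I*pi/9) + exp(8*I*pi/9) + exp(2*I*pi/3) + exp(4*I*pi/9)|^2 + 1*|2 + exp(-4*I*pi/9) + exp(-2*I*pi/3) + exp(-8*I*pi/9) + exp(8*I*pi/9) + exp(2*I*pi/9) + 2*exp(4*I*pi/9)|^2 + 1*|0|^2 + 1*|2 + exp(-4*I*pi/9) + exp(-2*I*pi/9) + exp(-8*I*pi/9) + exp(2*I*pi/3) + exp(4*I*pi/9) + 2*exp(2*I*pi/9)|^2 + 1*|2 + exp(-4*I*pi/9) + exp(-2*I*pi/3) + 2*exp(-8*I*pi/9) + exp(-2*I*pi/9) + exp(8*I*pi/9) + exp(2*I*pi/9)|^2]
  = (1/9)[(81) + (13 + 7*exp(-4*I*pi/9) + 10*exp(-2*I*pi/9) + 7*exp(-2*I*pi/3) + 10*exp(-8*I*pi/9) + 10*exp(8*I*pi/9) + 7*exp(2*I*pi/3) + 10*exp(2*I*pi/9) + 7*exp(4*I*pi/9)) + (13 + 10*exp(-4*I*pi/9) + 10*exp(-2*I*pi/9) + 7*exp(-2*I*pi/3) + 7*exp(-8*I*pi/9) + 7*exp(8*I*pi/9) + 7*exp(2*I*pi/3) + 10*exp(2*I*pi/9) + 10*exp(4*I*pi/9)) + (0) + (13 + 10*exp(-4*I*pi/9) + 7*exp(-2*I*pi/3) + 7*exp(-2*I*pi/9) + 10*exp(-8*I*pi/9) + 10*exp(8*I*pi/9) + 7*exp(2*I*pi/9) + 7*exp(2*I*pi/3) + 10*exp(4*I*pi/9)) + (13 + 10*exp(-4*I*pi/9) + 7*exp(-2*I*pi/3) + 7*exp(-2*I*pi/9) + 10*exp(-8*I*pi/9) + 10*exp(8*I*pi/9) + 7*exp(2*I*pi/9) + 7*exp(2*I*pi/3) + 10*exp(4*I*pi/9)) + (0) + (13 + 10*exp(-4*I*pi/9) + 10*exp(-2*I*pi/9) + 7*exp(-2*I*pi/3) + 7*exp(-8*I*pi/9) + 7*exp(8*I*pi/9) + 7*exp(2*I*pi/3) + 10*exp(2*I*pi/9) + 10*exp(4*I*pi/9)) + (13 + 7*exp(-4*I*pi/9) + 10*exp(-2*I*pi/9) + 7*exp(-2*I*pi/3) + 10*exp(-8*I*pi/9) + 10*exp(8*I*pi/9) + 7*exp(2*I*pi/3) + 10*exp(2*I*pi/9) + 7*exp(4*I*pi/9))] = 117/9 = 13.
(Exp terms are combined using exp(i*s)*conj(exp(i*t)) = exp(i*(s-t)), and sums of them are collapsed using the identity that for every m > 1 the m distinct m-th roots of unity sum to 0, e.g. 1 + exp(2*I*pi/3) + exp(-2*I*pi/3) = 0.)
A character is irreducible iff <chi, chi> = 1, so this representation is reducible.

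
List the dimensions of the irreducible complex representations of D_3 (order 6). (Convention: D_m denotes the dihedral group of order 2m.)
Dimensions: 1, 1, 2

Explanation: There are 3 irreducibles (= number of conjugacy classes). Their dimensions d_i satisfy sum d_i^2 = |G| = 6: 1 + 1 + 4 = 6.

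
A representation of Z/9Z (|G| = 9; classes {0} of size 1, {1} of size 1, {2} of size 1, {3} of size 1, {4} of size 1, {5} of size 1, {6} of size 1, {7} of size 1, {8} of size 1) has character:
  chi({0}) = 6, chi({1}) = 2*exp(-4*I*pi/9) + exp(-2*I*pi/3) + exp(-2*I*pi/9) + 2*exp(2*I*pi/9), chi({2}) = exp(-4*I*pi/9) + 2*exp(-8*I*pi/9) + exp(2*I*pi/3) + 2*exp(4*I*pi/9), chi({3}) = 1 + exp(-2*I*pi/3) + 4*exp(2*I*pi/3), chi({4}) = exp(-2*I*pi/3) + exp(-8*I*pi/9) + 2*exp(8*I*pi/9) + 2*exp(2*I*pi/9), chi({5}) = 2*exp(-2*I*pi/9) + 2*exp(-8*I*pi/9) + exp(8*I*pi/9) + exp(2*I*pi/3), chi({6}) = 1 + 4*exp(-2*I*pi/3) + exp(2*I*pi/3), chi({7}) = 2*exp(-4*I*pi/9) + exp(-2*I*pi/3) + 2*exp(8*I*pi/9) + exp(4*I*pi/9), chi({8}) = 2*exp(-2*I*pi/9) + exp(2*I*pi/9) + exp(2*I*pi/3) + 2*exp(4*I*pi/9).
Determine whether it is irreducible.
Not irreducible (reducible): <chi, chi> = 10 > 1.

Proof sketch: <chi, chi> = (1/|G|) sum_C |C| * |chi(C)|^2 = (1/9)[1*|6|^2 + 1*|2*exp(-4*I*pi/9) + exp(-2*I*pi/3) + exp(-2*I*pi/9) + 2*exp(2*I*pi/9)|^2 + 1*|exp(-4*I*pi/9) + 2*exp(-8*I*pi/9) + exp(2*I*pi/3) + 2*exp(4*I*pi/9)|^2 + 1*|1 + exp(-2*I*pi/3) + 4*exp(2*I*pi/3)|^2 + 1*|exp(-2*I*pi/3) + exp(-8*I*pi/9) + 2*exp(8*I*pi/9) + 2*exp(2*I*pi/9)|^2 + 1*|2*exp(-2*I*pi/9) + 2*exp(-8*I*pi/9) + exp(8*I*pi/9) + exp(2*I*pi/3)|^2 + 1*|1 + 4*exp(-2*I*pi/3) + exp(2*I*pi/3)|^2 + 1*|2*exp(-4*I*pi/9) + exp(-2*I*pi/3) + 2*exp(8*I*pi/9) + exp(4*I*pi/9)|^2 + 1*|2*exp(-2*I*pi/9) + exp(2*I*pi/9) + exp(2*I*pi/3) + 2*exp(4*I*pi/9)|^2]
  = (1/9)[(36) + (10 + 4*exp(-2*I*pi/3) + 3*exp(-4*I*pi/9) + 4*exp(-2*I*pi/9) + 2*exp(-8*I*pi/9) + 2*exp(8*I*pi/9) + 4*exp(2*I*pi/9) + 3*exp(4*I*pi/9) + 4*exp(2*I*pi/3)) + (10 + 4*exp(-4*I*pi/9) + 4*exp(-2*I*pi/3) + 2*exp(-2*I*pi/9) + 3*exp(-8*I*pi/9) + 3*exp(8*I*pi/9) + 2*exp(2*I*pi/9) + 4*exp(2*I*pi/3) + 4*exp(4*I*pi/9)) + (9) + (10 + 4*exp(-2*I*pi/3) + 2*exp(-4*I*pi/9) + 3*exp(-2*I*pi/9) + 4*exp(-8*I*pi/9) + 4*exp(8*I*pi/9) + 3*exp(2*I*pi/9) + 2*exp(4*I*pi/9) + 4*exp(2*I*pi/3)) + (10 + 4*exp(-2*I*pi/3) + 2*exp(-4*I*pi/9) + 3*exp(-2*I*pi/9) + 4*exp(-8*I*pi/9) + 4*exp(8*I*pi/9) + 3*exp(2*I*pi/9) + 2*exp(4*I*pi/9) + 4*exp(2*I*pi/3)) + (9) + (10 + 4*exp(-4*I*pi/9) + 4*exp(-2*I*pi/3) + 2*exp(-2*I*pi/9) + 3*exp(-8*I*pi/9) + 3*exp(8*I*pi/9) + 2*exp(2*I*pi/9) + 4*exp(2*I*pi/3) + 4*exp(4*I*pi/9)) + (10 + 4*exp(-2*I*pi/3) + 3*exp(-4*I*pi/9) + 4*exp(-2*I*pi/9) + 2*exp(-8*I*pi/9) + 2*exp(8*I*pi/9) + 4*exp(2*I*pi/9) + 3*exp(4*I*pi/9) + 4*exp(2*I*pi/3))] = 90/9 = 10.
(Exp terms are combined using exp(i*s)*conj(exp(i*t)) = exp(i*(s-t)), and sums of them are collapsed using the identity that for every m > 1 the m distinct m-th roots of unity sum to 0, e.g. 1 + exp(2*I*pi/3) + exp(-2*I*pi/3) = 0.)
A character is irreducible iff <chi, chi> = 1, so this representation is reducible.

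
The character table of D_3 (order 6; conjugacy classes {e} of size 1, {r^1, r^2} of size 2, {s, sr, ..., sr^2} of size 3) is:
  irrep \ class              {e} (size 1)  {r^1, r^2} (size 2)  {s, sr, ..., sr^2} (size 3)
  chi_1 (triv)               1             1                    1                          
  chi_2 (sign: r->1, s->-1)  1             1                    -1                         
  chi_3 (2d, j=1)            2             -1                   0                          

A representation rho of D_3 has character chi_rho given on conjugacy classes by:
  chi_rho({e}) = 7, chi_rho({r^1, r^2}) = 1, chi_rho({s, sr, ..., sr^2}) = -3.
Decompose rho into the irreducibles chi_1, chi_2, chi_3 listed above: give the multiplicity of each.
Multiplicities: chi_1: 0, chi_2: 3, chi_3: 2.

Why: Use <chi_rho, chi> = (1/|G|) sum_C |C| * chi_rho(C) * conj(chi(C)) with |G| = 6 for each irreducible chi in the table:
  <chi_rho, chi_1> = (1/6)[1*(7)*conj(1) + 2*(1)*conj(1) + 3*(-3)*conj(1)]
      = (1/6)[(7) + (2) + (-9)] = 0/6 = 0
  <chi_rho, chi_2> = (1/6)[1*(7)*conj(1) + 2*(1)*conj(1) + 3*(-3)*conj(-1)]
      = (1/6)[(7) + (2) + (9)] = 18/6 = 3
  <chi_rho, chi_3> = (1/6)[1*(7)*conj(2) + 2*(1)*conj(-1) + 3*(-3)*conj(0)]
      = (1/6)[(14) + (-2) + (0)] = 12/6 = 2
Dimension check: dim(rho) = sum (mult * dim) = 0*1 + 3*1 + 2*2 = 7 = chi_rho(e) = 7.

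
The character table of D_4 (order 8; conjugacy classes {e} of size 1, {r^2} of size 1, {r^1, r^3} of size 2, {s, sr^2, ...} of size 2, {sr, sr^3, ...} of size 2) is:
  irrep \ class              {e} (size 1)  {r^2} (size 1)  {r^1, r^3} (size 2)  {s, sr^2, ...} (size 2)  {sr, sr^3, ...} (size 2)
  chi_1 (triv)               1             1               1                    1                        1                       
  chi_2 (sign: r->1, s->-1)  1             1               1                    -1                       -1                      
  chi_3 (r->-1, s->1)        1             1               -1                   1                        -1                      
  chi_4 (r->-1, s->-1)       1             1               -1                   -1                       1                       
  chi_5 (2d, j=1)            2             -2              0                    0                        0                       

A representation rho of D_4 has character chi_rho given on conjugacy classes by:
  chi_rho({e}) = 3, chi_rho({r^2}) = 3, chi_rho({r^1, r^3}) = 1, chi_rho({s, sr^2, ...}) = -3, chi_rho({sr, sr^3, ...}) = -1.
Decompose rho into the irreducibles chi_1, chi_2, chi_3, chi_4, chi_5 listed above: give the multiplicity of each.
Multiplicities: chi_1: 0, chi_2: 2, chi_3: 0, chi_4: 1, chi_5: 0.

Reasoning: Use <chi_rho, chi> = (1/|G|) sum_C |C| * chi_rho(C) * conj(chi(C)) with |G| = 8 for each irreducible chi in the table:
  <chi_rho, chi_1> = (1/8)[1*(3)*conj(1) + 1*(3)*conj(1) + 2*(1)*conj(1) + 2*(-3)*conj(1) + 2*(-1)*conj(1)]
      = (1/8)[(3) + (3) + (2) + (-6) + (-2)] = 0/8 = 0
  <chi_rho, chi_2> = (1/8)[1*(3)*conj(1) + 1*(3)*conj(1) + 2*(1)*conj(1) + 2*(-3)*conj(-1) + 2*(-1)*conj(-1)]
      = (1/8)[(3) + (3) + (2) + (6) + (2)] = 16/8 = 2
  <chi_rho, chi_3> = (1/8)[1*(3)*conj(1) + 1*(3)*conj(1) + 2*(1)*conj(-1) + 2*(-3)*conj(1) + 2*(-1)*conj(-1)]
      = (1/8)[(3) + (3) + (-2) + (-6) + (2)] = 0/8 = 0
  <chi_rho, chi_4> = (1/8)[1*(3)*conj(1) + 1*(3)*conj(1) + 2*(1)*conj(-1) + 2*(-3)*conj(-1) + 2*(-1)*conj(1)]
      = (1/8)[(3) + (3) + (-2) + (6) + (-2)] = 8/8 = 1
  <chi_rho, chi_5> = (1/8)[1*(3)*conj(2) + 1*(3)*conj(-2) + 2*(1)*conj(0) + 2*(-3)*conj(0) + 2*(-1)*conj(0)]
      = (1/8)[(6) + (-6) + (0) + (0) + (0)] = 0/8 = 0
Dimension check: dim(rho) = sum (mult * dim) = 0*1 + 2*1 + 0*1 + 1*1 + 0*2 = 3 = chi_rho(e) = 3.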